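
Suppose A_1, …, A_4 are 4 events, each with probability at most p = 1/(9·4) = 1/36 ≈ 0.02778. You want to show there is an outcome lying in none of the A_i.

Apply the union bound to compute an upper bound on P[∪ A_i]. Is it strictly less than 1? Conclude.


Union bound: P[∪_{i=1}^{4} A_i] ≤ Σ_i P[A_i] ≤ 4·p = 4·(1/36) = 1/9.
Numerically: 1/9 ≈ 0.11111.
Is 1/9 < 1? YES.
Since P[∪ A_i] ≤ 1/9 < 1, the complement has P[∩ A_i^c] ≥ 1 − 1/9 = 8/9 > 0, so some outcome avoids every A_i.

4·p = 1/9 ≈ 0.11111; existence CERTIFIED by the union bound.


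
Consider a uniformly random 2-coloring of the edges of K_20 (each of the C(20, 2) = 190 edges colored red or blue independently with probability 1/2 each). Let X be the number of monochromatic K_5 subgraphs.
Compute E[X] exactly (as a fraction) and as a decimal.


Let X = Σ_S X_S over the C(20, 5) = 15504 subsets S of size 5, where X_S = 1 if the K_5 on S is monochromatic.
For a fixed S, the K_5 on S has C(5, 2) = 10 edges. P[all 10 edges red] = (1/2)^10, and likewise for blue, so P[monochromatic] = 2·(1/2)^10 = 2^{1 − 10} = 1/512.
By linearity of expectation: E[X] = C(20, 5) · 2^{1 − 10} = 15504 · 1/512 = 969/32.
Numerically: E[X] ≈ 30.2812.

E[X] = C(20,5)·2^(1−C(5,2)) = 969/32 ≈ 30.2812.


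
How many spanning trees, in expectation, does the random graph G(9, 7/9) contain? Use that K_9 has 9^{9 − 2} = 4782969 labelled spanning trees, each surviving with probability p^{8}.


K_9 has 9^{9 − 2} = 4782969 labelled spanning trees.
For each such spanning tree H, let X_H = 1 if all 8 edges of H are present in G. Then P[X_H = 1] = p^{8} = (7/9)^{8} = 5764801/43046721.
By linearity: E[X] = Σ_H E[X_H] = 4782969 · p^{8} = 4782969 · 5764801/43046721 = 5764801/9.
Numerically: E[X] ≈ 6.41e+05.

E[X] = 4782969 · (7/9)^{8} = 5764801/9 ≈ 6.41e+05.


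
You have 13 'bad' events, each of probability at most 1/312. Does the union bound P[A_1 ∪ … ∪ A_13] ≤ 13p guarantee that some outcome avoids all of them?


Union bound: P[∪_{i=1}^{13} A_i] ≤ Σ_i P[A_i] ≤ 13·p = 13·(1/312) = 1/24.
Numerically: 1/24 ≈ 0.042.
Is 1/24 < 1? YES.
Since P[∪ A_i] ≤ 1/24 < 1, the complement has P[∩ A_i^c] ≥ 1 − 1/24 = 23/24 > 0, so some outcome avoids every A_i.

13·p = 1/24 ≈ 0.042; existence CERTIFIED by the union bound.


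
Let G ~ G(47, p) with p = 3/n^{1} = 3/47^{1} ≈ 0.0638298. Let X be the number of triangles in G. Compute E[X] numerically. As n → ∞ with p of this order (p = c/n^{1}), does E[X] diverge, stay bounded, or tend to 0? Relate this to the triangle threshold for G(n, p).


Number of potential triangles: C(47, 3) = 16215.
Each occurs with probability p³ ≈ (0.0638298)³ ≈ 2.60057983e-04.
By linearity: E[X] = C(47, 3)·p³ ≈ 16215 · 2.60057983e-04 ≈ 4.216840.
Here α = 1, so p = 3/n is exactly at the triangle threshold p ~ 1/n. Asymptotically E[X] → c³/6 = 3³/6 = 9/2 ≈ 4.500000, a bounded constant. In this regime the triangle count is asymptotically Poisson(c³/6).

E[X] ≈ 4.216840; in regime p = Θ(1/n^{1}) E[X] stays bounded (at the triangle threshold p ~ 1/n).


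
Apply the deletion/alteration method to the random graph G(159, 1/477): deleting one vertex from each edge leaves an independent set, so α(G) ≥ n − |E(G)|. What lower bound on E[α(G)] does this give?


E[|E(G)|] = C(159, 2)·p = 12561 · (1/477) = 79/3.
E[α(G)] ≥ n − E[|E(G)|] = 159 − 79/3 = 398/3.
Numerically: ≈ 132.667.
(This is only a lower bound; the true E[α(G)] may be larger.)

E[α(G)] ≥ 398/3 ≈ 132.667.


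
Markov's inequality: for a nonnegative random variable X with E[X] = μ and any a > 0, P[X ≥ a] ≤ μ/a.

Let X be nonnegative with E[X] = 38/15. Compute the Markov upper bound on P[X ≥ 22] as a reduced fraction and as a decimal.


μ = E[X] = 38/15, a = 22.
Markov: P[X ≥ 22] ≤ μ/a = (38/15)/22 = 19/165.
Numerically: ≈ 0.115152.
(Since a = 22 > μ = 2.533333, the bound 19/165 is < 1 and informative.)

P[X ≥ 22] ≤ 19/165 ≈ 0.115152.


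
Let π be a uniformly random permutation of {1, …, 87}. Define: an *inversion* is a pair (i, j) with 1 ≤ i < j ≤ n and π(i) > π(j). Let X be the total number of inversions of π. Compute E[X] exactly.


Write X = Σ X_I over the C(87, 2) = 3741 pairs i < j, with X_I the indicator of one inversion.
There are 3741 indicators.
For each fixed pair i < j, the values π(i) and π(j) are two distinct elements of {1, …, 87} in uniformly random order; by symmetry P[π(i) > π(j)] = 1/2.
By linearity: E[X] = 3741 · (1/2) = C(87, 2) · (1/2) = 3741/2 = 3741/2 ≈ 1870.5000.

E[X] = 3741/2 = 1870.5000.


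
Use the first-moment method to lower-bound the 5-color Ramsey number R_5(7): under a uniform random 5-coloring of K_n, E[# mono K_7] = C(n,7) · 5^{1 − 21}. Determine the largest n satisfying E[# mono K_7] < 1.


We need C(n, 7) · 5^{1 − 21} < 1, i.e. C(n, 7) < 5^{21 − 1} = 95367431640625.
Check values of n near the boundary:
  n = 337: C(337, 7) = 91989916924632; 91989916924632 < 95367431640625? YES
  n = 338: C(338, 7) = 93935323022736; 93935323022736 < 95367431640625? YES
  n = 339: C(339, 7) = 95915887062372; 95915887062372 < 95367431640625? NO
  n = 340: C(340, 7) = 97932136940560; 97932136940560 < 95367431640625? NO
  n = 341: C(341, 7) = 99984606876440; 99984606876440 < 95367431640625? NO
The largest n with C(n, 7) < 95367431640625 is n = 338 (where E[X] = 93935323022736/95367431640625 ≈ 0.9850). Hence R_5(7) > 338, i.e. R_5(7) ≥ 339.

Largest n = 338; hence R_5(7) > 338.


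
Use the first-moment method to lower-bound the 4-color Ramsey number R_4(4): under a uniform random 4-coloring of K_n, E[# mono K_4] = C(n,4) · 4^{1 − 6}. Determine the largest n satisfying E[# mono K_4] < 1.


We need C(n, 4) · 4^{1 − 6} < 1, i.e. C(n, 4) < 4^{6 − 1} = 1024.
Check values of n near the boundary:
  n = 13: C(13, 4) = 715; 715 < 1024? YES
  n = 14: C(14, 4) = 1001; 1001 < 1024? YES
  n = 15: C(15, 4) = 1365; 1365 < 1024? NO
  n = 16: C(16, 4) = 1820; 1820 < 1024? NO
  n = 17: C(17, 4) = 2380; 2380 < 1024? NO
The largest n with C(n, 4) < 1024 is n = 14 (where E[X] = 1001/1024 ≈ 0.978). Hence R_4(4) > 14, i.e. R_4(4) ≥ 15.

Largest n = 14; hence R_4(4) > 14.


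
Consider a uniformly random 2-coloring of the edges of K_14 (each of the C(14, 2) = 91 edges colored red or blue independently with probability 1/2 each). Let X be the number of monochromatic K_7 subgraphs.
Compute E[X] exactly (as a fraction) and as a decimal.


Let X = Σ_S X_S over the C(14, 7) = 3432 subsets S of size 7, where X_S = 1 if the K_7 on S is monochromatic.
For a fixed S, the K_7 on S has C(7, 2) = 21 edges. P[all 21 edges red] = (1/2)^21, and likewise for blue, so P[monochromatic] = 2·(1/2)^21 = 2^{1 − 21} = 1/1048576.
By linearity: E[X] = C(14, 7) · 2^{1 − 21} = 3432 · 1/1048576 = 429/131072.
Numerically: E[X] ≈ 0.003273.

E[X] = C(14,7)·2^(1−C(7,2)) = 429/131072 ≈ 0.003273.


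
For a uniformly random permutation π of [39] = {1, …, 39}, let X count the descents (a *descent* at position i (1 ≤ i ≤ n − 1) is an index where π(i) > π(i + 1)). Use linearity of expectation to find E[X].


Write X = Σ X_I over i = 1, …, 38, with X_I the indicator of one descent.
There are 38 indicators.
For each fixed i, the pair (π(i), π(i+1)) is a uniformly random ordered pair of distinct values from {1, …, 39}; by symmetry P[π(i) > π(i+1)] = 1/2.
By linearity: E[X] = 38 · (1/2) = (39 − 1) · (1/2) = 19 ≈ 19.00000.

E[X] = 19 = 19.00000.


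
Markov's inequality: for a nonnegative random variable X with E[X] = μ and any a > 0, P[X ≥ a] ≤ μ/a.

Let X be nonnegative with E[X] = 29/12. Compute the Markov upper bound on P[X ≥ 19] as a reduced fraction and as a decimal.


μ = E[X] = 29/12, a = 19.
Markov: P[X ≥ 19] ≤ μ/a = (29/12)/19 = 29/228.
Numerically: ≈ 0.127193.
(Since a = 19 > μ = 2.416667, the bound 29/228 is < 1 and informative.)

P[X ≥ 19] ≤ 29/228 ≈ 0.127193.


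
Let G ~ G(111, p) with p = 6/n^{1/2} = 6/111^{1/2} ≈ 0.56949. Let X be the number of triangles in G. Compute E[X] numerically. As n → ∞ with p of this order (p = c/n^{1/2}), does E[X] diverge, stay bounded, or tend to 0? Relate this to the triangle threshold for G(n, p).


Number of potential triangles: C(111, 3) = 221815.
Each occurs with probability p³ ≈ (0.56949)³ ≈ 1.8470102e-01.
By linearity: E[X] = C(111, 3)·p³ ≈ 221815 · 1.8470102e-01 ≈ 40969.45573.
Since α = 1/2 < 1, p = c/n^{1/2} ≫ 1/n is above the triangle threshold p ~ 1/n. Asymptotically E[X] ~ (c³/6)·n^{3(1−α)} = (6³/6)·n^{1.5} → ∞; triangles are abundant w.h.p.

E[X] ≈ 40969.45573; in regime p = Θ(1/n^{1/2}) E[X] diverges (above the triangle threshold p ~ 1/n).


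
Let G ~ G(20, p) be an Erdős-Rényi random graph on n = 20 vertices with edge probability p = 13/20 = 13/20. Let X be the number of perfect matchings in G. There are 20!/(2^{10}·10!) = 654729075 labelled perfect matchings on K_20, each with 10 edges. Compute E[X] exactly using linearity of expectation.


K_20 has 20!/(2^{10}·10!) = 654729075 labelled perfect matchings.
For each such perfect matching H, let X_H = 1 if all 10 edges of H are present in G. Then P[X_H = 1] = p^{10} = (13/20)^{10} = 137858491849/10240000000000.
By linearity of expectation: E[X] = Σ_H E[X_H] = 654729075 · p^{10} = 654729075 · 137858491849/10240000000000 = 3610398513967632387/409600000000.
Numerically: E[X] ≈ 8.8144e+06.

E[X] = 654729075 · (13/20)^{10} = 3610398513967632387/409600000000 ≈ 8.8144e+06.


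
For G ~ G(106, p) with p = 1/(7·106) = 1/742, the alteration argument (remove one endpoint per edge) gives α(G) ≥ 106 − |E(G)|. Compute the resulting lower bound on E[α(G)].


E[|E(G)|] = C(106, 2)·p = 5565 · (1/742) = 15/2.
E[α(G)] ≥ n − E[|E(G)|] = 106 − 15/2 = 197/2.
Numerically: ≈ 98.500000.
(This is only a lower bound; the true E[α(G)] may be larger.)

E[α(G)] ≥ 197/2 ≈ 98.500000.


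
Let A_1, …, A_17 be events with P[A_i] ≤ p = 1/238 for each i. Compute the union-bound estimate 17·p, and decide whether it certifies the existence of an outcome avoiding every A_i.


Union bound: P[∪_{i=1}^{17} A_i] ≤ Σ_i P[A_i] ≤ 17·p = 17·(1/238) = 1/14.
Numerically: 1/14 ≈ 0.071.
Is 1/14 < 1? YES.
Since P[∪ A_i] ≤ 1/14 < 1, the complement has P[∩ A_i^c] ≥ 1 − 1/14 = 13/14 > 0, so some outcome avoids every A_i.

17·p = 1/14 ≈ 0.071; existence CERTIFIED by the union bound.


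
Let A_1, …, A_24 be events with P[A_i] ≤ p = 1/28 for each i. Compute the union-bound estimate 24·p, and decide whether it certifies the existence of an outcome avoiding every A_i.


Union bound: P[∪_{i=1}^{24} A_i] ≤ Σ_i P[A_i] ≤ 24·p = 24·(1/28) = 6/7.
Numerically: 6/7 ≈ 0.8571429.
Is 6/7 < 1? YES.
Since P[∪ A_i] ≤ 6/7 < 1, the complement has P[∩ A_i^c] ≥ 1 − 6/7 = 1/7 > 0, so some outcome avoids every A_i.

24·p = 6/7 ≈ 0.8571429; existence CERTIFIED by the union bound.


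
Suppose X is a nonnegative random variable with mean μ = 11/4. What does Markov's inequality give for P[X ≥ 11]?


μ = E[X] = 11/4, a = 11.
Markov: P[X ≥ 11] ≤ μ/a = (11/4)/11 = 1/4.
Numerically: ≈ 0.2500.
(Since a = 11 > μ = 2.7500, the bound 1/4 is < 1 and informative.)

P[X ≥ 11] ≤ 1/4 ≈ 0.2500.


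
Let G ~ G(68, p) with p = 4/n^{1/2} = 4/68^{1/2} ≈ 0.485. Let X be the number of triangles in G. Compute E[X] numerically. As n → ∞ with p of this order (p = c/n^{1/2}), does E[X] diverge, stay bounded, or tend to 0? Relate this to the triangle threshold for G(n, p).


Number of potential triangles: C(68, 3) = 50116.
Each occurs with probability p³ ≈ (0.485)³ ≈ 1.14134e-01.
By linearity: E[X] = C(68, 3)·p³ ≈ 50116 · 1.14134e-01 ≈ 5719.960.
Since α = 1/2 < 1, p = c/n^{1/2} ≫ 1/n is above the triangle threshold p ~ 1/n. Asymptotically E[X] ~ (c³/6)·n^{3(1−α)} = (4³/6)·n^{1.5} → ∞; triangles are abundant w.h.p.

E[X] ≈ 5719.960; in regime p = Θ(1/n^{1/2}) E[X] diverges (above the triangle threshold p ~ 1/n).


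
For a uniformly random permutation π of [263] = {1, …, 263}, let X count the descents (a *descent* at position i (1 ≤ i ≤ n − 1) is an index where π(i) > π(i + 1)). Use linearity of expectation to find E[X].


Write X = Σ X_I over i = 1, …, 262, with X_I the indicator of one descent.
There are 262 indicators.
For each fixed i, the pair (π(i), π(i+1)) is a uniformly random ordered pair of distinct values from {1, …, 263}; by symmetry P[π(i) > π(i+1)] = 1/2.
By linearity: E[X] = 262 · (1/2) = (263 − 1) · (1/2) = 131 ≈ 131.0000.

E[X] = 131 = 131.0000.


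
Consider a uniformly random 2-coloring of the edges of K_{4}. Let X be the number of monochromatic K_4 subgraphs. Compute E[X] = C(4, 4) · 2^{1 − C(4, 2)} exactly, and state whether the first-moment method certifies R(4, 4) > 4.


E[X] = C(4, 4) · 2^{1 − 6} = 1 · 2^{−5} = 1/32.
As a reduced fraction: E[X] = 1/32 ≈ 0.031.
Is E[X] < 1? YES.
Since E[X] < 1, there exists a 2-coloring of K_{4} with no monochromatic K_4; hence R(4, 4) > 4.

E[X] = 1/32 ≈ 0.031; E[X] < 1, so R(4, 4) > 4.


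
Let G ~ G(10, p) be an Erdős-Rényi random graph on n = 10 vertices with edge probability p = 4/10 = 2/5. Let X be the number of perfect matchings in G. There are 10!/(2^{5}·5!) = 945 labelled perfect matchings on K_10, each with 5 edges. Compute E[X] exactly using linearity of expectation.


K_10 has 10!/(2^{5}·5!) = 945 labelled perfect matchings.
For each such perfect matching H, let X_H = 1 if all 5 edges of H are present in G. Then P[X_H = 1] = p^{5} = (2/5)^{5} = 32/3125.
By linearity: E[X] = Σ_H E[X_H] = 945 · p^{5} = 945 · 32/3125 = 6048/625.
Numerically: E[X] ≈ 9.68.

E[X] = 945 · (2/5)^{5} = 6048/625 ≈ 9.68.


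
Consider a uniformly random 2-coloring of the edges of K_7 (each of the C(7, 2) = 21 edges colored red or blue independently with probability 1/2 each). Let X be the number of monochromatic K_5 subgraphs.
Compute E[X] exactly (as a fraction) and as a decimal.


Let X = Σ_S X_S over the C(7, 5) = 21 subsets S of size 5, where X_S = 1 if the K_5 on S is monochromatic.
For a fixed S, the K_5 on S has C(5, 2) = 10 edges. P[all 10 edges red] = (1/2)^10, and likewise for blue, so P[monochromatic] = 2·(1/2)^10 = 2^{1 − 10} = 1/512.
Summing: E[X] = C(7, 5) · 2^{1 − 10} = 21 · 1/512 = 21/512.
Numerically: E[X] ≈ 0.0410.

E[X] = C(7,5)·2^(1−C(5,2)) = 21/512 ≈ 0.0410.


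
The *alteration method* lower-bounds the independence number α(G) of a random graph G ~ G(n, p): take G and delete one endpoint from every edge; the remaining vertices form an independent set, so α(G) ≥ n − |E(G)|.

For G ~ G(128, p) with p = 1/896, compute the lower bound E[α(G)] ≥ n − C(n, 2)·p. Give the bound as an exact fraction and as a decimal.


E[|E(G)|] = C(128, 2)·p = 8128 · (1/896) = 127/14.
E[α(G)] ≥ n − E[|E(G)|] = 128 − 127/14 = 1665/14.
Numerically: ≈ 118.929.
(This is only a lower bound; the true E[α(G)] may be larger.)

E[α(G)] ≥ 1665/14 ≈ 118.929.


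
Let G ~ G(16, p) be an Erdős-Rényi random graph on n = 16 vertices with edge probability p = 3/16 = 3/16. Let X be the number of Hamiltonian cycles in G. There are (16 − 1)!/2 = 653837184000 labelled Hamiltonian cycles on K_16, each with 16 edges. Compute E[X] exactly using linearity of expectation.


K_16 has (16 − 1)!/2 = 653837184000 labelled Hamiltonian cycles.
For each such Hamiltonian cycle H, let X_H = 1 if all 16 edges of H are present in G. Then P[X_H = 1] = p^{16} = (3/16)^{16} = 43046721/18446744073709551616.
By linearity of expectation: E[X] = Σ_H E[X_H] = 653837184000 · p^{16} = 653837184000 · 43046721/18446744073709551616 = 27485885585032875/18014398509481984.
Numerically: E[X] ≈ 1.53.

E[X] = 653837184000 · (3/16)^{16} = 27485885585032875/18014398509481984 ≈ 1.53.


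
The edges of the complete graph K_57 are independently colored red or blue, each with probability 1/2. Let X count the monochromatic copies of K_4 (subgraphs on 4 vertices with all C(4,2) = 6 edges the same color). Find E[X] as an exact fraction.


Let X = Σ_S X_S over the C(57, 4) = 395010 subsets S of size 4, where X_S = 1 if the K_4 on S is monochromatic.
For a fixed S, the K_4 on S has C(4, 2) = 6 edges. P[all 6 edges red] = (1/2)^6, and likewise for blue, so P[monochromatic] = 2·(1/2)^6 = 2^{1 − 6} = 1/32.
By linearity of expectation: E[X] = C(57, 4) · 2^{1 − 6} = 395010 · 1/32 = 197505/16.
Numerically: E[X] ≈ 12344.062500.

E[X] = C(57,4)·2^(1−C(4,2)) = 197505/16 ≈ 12344.062500.


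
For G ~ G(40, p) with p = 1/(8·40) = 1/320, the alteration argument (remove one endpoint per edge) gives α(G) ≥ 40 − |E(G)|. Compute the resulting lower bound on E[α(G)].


E[|E(G)|] = C(40, 2)·p = 780 · (1/320) = 39/16.
E[α(G)] ≥ n − E[|E(G)|] = 40 − 39/16 = 601/16.
Numerically: ≈ 37.56250.
(This is only a lower bound; the true E[α(G)] may be larger.)

E[α(G)] ≥ 601/16 ≈ 37.56250.


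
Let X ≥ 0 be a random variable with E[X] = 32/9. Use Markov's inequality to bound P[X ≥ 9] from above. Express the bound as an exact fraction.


μ = E[X] = 32/9, a = 9.
Markov: P[X ≥ 9] ≤ μ/a = (32/9)/9 = 32/81.
Numerically: ≈ 0.395.
(Since a = 9 > μ = 3.556, the bound 32/81 is < 1 and informative.)

P[X ≥ 9] ≤ 32/81 ≈ 0.395.


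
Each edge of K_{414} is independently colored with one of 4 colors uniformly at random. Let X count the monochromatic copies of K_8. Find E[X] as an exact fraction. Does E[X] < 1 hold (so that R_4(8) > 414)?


E[X] = C(414, 8) · 4^{1 − 28} = 19995425223496173 · 4^{−27} = 19995425223496173/18014398509481984.
As a reduced fraction: E[X] = 19995425223496173/18014398509481984 ≈ 1.1100.
Is E[X] < 1? NO.
Since E[X] ≥ 1, the first-moment bound is inconclusive at n = 414; it does NOT by itself certify R_4(8) > 414.

E[X] = 19995425223496173/18014398509481984 ≈ 1.1100; E[X] ≥ 1; first-moment method inconclusive here.


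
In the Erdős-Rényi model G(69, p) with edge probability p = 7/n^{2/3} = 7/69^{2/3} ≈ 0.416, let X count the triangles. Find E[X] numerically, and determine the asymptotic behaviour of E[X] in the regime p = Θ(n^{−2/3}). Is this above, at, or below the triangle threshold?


Number of potential triangles: C(69, 3) = 52394.
Each occurs with probability p³ ≈ (0.416)³ ≈ 7.20437e-02.
By linearity: E[X] = C(69, 3)·p³ ≈ 52394 · 7.20437e-02 ≈ 3774.657.
Since α = 2/3 < 1, p = c/n^{2/3} ≫ 1/n is above the triangle threshold p ~ 1/n. Asymptotically E[X] ~ (c³/6)·n^{3(1−α)} = (7³/6)·n^{1} → ∞; triangles are abundant w.h.p.

E[X] ≈ 3774.657; in regime p = Θ(1/n^{2/3}) E[X] diverges (above the triangle threshold p ~ 1/n).


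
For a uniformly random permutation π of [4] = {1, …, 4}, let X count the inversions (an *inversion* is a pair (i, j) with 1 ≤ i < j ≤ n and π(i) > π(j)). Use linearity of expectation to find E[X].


Write X = Σ X_I over the C(4, 2) = 6 pairs i < j, with X_I the indicator of one inversion.
There are 6 indicators.
For each fixed pair i < j, the values π(i) and π(j) are two distinct elements of {1, …, 4} in uniformly random order; by symmetry P[π(i) > π(j)] = 1/2.
By linearity: E[X] = 6 · (1/2) = C(4, 2) · (1/2) = 6/2 = 3 ≈ 3.0000.

E[X] = 3 = 3.0000.


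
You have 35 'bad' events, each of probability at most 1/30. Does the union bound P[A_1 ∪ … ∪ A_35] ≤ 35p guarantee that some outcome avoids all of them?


Union bound: P[∪_{i=1}^{35} A_i] ≤ Σ_i P[A_i] ≤ 35·p = 35·(1/30) = 7/6.
Numerically: 7/6 ≈ 1.1667.
Is 7/6 < 1? NO.
Since the bound 7/6 is ≥ 1, the union bound is uninformative here; it does NOT by itself certify existence.

35·p = 7/6 ≈ 1.1667; existence NOT certified by the union bound.


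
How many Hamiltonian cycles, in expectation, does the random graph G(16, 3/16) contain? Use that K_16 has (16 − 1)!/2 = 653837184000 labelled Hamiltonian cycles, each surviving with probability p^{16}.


K_16 has (16 − 1)!/2 = 653837184000 labelled Hamiltonian cycles.
For each such Hamiltonian cycle H, let X_H = 1 if all 16 edges of H are present in G. Then P[X_H = 1] = p^{16} = (3/16)^{16} = 43046721/18446744073709551616.
By linearity of expectation: E[X] = Σ_H E[X_H] = 653837184000 · p^{16} = 653837184000 · 43046721/18446744073709551616 = 27485885585032875/18014398509481984.
Numerically: E[X] ≈ 1.52577.

E[X] = 653837184000 · (3/16)^{16} = 27485885585032875/18014398509481984 ≈ 1.52577.


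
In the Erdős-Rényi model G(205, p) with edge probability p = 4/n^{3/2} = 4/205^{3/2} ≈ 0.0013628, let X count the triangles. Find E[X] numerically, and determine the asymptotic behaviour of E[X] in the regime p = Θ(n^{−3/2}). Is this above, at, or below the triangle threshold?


Number of potential triangles: C(205, 3) = 1414910.
Each occurs with probability p³ ≈ (0.0013628)³ ≈ 2.5309735e-09.
By linearity: E[X] = C(205, 3)·p³ ≈ 1414910 · 2.5309735e-09 ≈ 0.00358.
Since α = 3/2 > 1, p = c/n^{3/2} = o(1/n) is below the triangle threshold p ~ 1/n. Asymptotically E[X] ~ (c³/6)·n^{3(1−α)} = (4³/6)·n^{-1.5} → 0, so by Markov's inequality G has no triangles w.h.p.

E[X] ≈ 0.00358; in regime p = Θ(1/n^{3/2}) E[X] tends to 0 (below the triangle threshold p ~ 1/n).


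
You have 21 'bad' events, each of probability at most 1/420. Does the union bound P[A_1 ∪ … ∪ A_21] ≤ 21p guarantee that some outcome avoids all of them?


Union bound: P[∪_{i=1}^{21} A_i] ≤ Σ_i P[A_i] ≤ 21·p = 21·(1/420) = 1/20.
Numerically: 1/20 ≈ 0.050000.
Is 1/20 < 1? YES.
Since P[∪ A_i] ≤ 1/20 < 1, the complement has P[∩ A_i^c] ≥ 1 − 1/20 = 19/20 > 0, so some outcome avoids every A_i.

21·p = 1/20 ≈ 0.050000; existence CERTIFIED by the union bound.


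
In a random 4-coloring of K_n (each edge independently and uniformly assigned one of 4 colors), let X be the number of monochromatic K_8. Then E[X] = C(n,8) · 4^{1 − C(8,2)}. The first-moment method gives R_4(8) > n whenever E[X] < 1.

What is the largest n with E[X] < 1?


We need C(n, 8) · 4^{1 − 28} < 1, i.e. C(n, 8) < 4^{28 − 1} = 18014398509481984.
Check values of n near the boundary:
  n = 404: C(404, 8) = 16415071523485570; 16415071523485570 < 18014398509481984? YES
  n = 405: C(405, 8) = 16745853821188050; 16745853821188050 < 18014398509481984? YES
  n = 406: C(406, 8) = 17082453897995850; 17082453897995850 < 18014398509481984? YES
  n = 407: C(407, 8) = 17424959239309050; 17424959239309050 < 18014398509481984? YES
  n = 408: C(408, 8) = 17773458424095231; 17773458424095231 < 18014398509481984? YES
  n = 409: C(409, 8) = 18128041135797879; 18128041135797879 < 18014398509481984? NO
The largest n with C(n, 8) < 18014398509481984 is n = 408 (where E[X] = 17773458424095231/18014398509481984 ≈ 0.987). Hence R_4(8) > 408, i.e. R_4(8) ≥ 409.

Largest n = 408; hence R_4(8) > 408.


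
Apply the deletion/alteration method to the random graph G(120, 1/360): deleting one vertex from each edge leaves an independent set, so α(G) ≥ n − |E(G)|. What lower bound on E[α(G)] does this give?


E[|E(G)|] = C(120, 2)·p = 7140 · (1/360) = 119/6.
E[α(G)] ≥ n − E[|E(G)|] = 120 − 119/6 = 601/6.
Numerically: ≈ 100.1667.
(This is only a lower bound; the true E[α(G)] may be larger.)

E[α(G)] ≥ 601/6 ≈ 100.1667.


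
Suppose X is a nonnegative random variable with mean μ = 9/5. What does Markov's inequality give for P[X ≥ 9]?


μ = E[X] = 9/5, a = 9.
Markov: P[X ≥ 9] ≤ μ/a = (9/5)/9 = 1/5.
Numerically: ≈ 0.200.
(Since a = 9 > μ = 1.800, the bound 1/5 is < 1 and informative.)

P[X ≥ 9] ≤ 1/5 ≈ 0.200.


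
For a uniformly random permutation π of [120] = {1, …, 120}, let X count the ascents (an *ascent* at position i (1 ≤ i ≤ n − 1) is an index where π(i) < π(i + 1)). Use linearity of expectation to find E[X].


Write X = Σ X_I over i = 1, …, 119, with X_I the indicator of one ascent.
There are 119 indicators.
For each fixed i, the pair (π(i), π(i+1)) is a uniformly random ordered pair of distinct values from {1, …, 120}; by symmetry P[π(i) < π(i+1)] = 1/2.
By linearity: E[X] = 119 · (1/2) = (120 − 1) · (1/2) = 119/2 ≈ 59.500000.

E[X] = 119/2 = 59.500000.


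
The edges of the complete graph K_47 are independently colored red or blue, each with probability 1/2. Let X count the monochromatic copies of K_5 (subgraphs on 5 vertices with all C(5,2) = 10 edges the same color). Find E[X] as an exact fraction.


Let X = Σ_S X_S over the C(47, 5) = 1533939 subsets S of size 5, where X_S = 1 if the K_5 on S is monochromatic.
For a fixed S, the K_5 on S has C(5, 2) = 10 edges. P[all 10 edges red] = (1/2)^10, and likewise for blue, so P[monochromatic] = 2·(1/2)^10 = 2^{1 − 10} = 1/512.
By linearity of expectation: E[X] = C(47, 5) · 2^{1 − 10} = 1533939 · 1/512 = 1533939/512.
Numerically: E[X] ≈ 2995.97461.

E[X] = C(47,5)·2^(1−C(5,2)) = 1533939/512 ≈ 2995.97461.


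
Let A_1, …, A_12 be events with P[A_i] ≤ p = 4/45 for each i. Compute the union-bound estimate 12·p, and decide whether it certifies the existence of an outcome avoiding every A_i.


Union bound: P[∪_{i=1}^{12} A_i] ≤ Σ_i P[A_i] ≤ 12·p = 12·(4/45) = 16/15.
Numerically: 16/15 ≈ 1.067.
Is 16/15 < 1? NO.
Since the bound 16/15 is ≥ 1, the union bound is uninformative here; it does NOT by itself certify existence.

12·p = 16/15 ≈ 1.067; existence NOT certified by the union bound.


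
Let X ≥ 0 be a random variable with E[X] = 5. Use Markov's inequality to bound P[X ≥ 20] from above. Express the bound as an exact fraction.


μ = E[X] = 5, a = 20.
Markov: P[X ≥ 20] ≤ μ/a = (5)/20 = 1/4.
Numerically: ≈ 0.2500.
(Since a = 20 > μ = 5.0000, the bound 1/4 is < 1 and informative.)

P[X ≥ 20] ≤ 1/4 ≈ 0.2500.


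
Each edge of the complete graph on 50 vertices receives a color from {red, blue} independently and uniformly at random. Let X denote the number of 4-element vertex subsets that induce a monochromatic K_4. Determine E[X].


Let X = Σ_S X_S over the C(50, 4) = 230300 subsets S of size 4, where X_S = 1 if the K_4 on S is monochromatic.
For a fixed S, the K_4 on S has C(4, 2) = 6 edges. P[all 6 edges red] = (1/2)^6, and likewise for blue, so P[monochromatic] = 2·(1/2)^6 = 2^{1 − 6} = 1/32.
By linearity: E[X] = C(50, 4) · 2^{1 − 6} = 230300 · 1/32 = 57575/8.
Numerically: E[X] ≈ 7196.875000.

E[X] = C(50,4)·2^(1−C(4,2)) = 57575/8 ≈ 7196.875000.


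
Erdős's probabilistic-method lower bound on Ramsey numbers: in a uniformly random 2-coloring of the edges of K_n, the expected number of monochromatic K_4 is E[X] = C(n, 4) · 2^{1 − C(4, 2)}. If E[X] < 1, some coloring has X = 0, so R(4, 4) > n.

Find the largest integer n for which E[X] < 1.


We need C(n, 4) · 2^{1 − 6} < 1, i.e. C(n, 4) < 2^{6 − 1} = 32.
Check values of n near the boundary:
  n = 4: C(4, 4) = 1; 1 < 32? YES
  n = 5: C(5, 4) = 5; 5 < 32? YES
  n = 6: C(6, 4) = 15; 15 < 32? YES
  n = 7: C(7, 4) = 35; 35 < 32? NO
The largest n with C(n, 4) < 32 is n = 6 (where E[X] = 15/32 ≈ 0.468750). Hence R(4, 4) > 6, i.e. R(4, 4) ≥ 7.

Largest n = 6; hence R(4, 4) > 6.


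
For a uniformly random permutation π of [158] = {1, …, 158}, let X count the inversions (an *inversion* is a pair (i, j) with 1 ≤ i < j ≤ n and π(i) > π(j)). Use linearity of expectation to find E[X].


Write X = Σ X_I over the C(158, 2) = 12403 pairs i < j, with X_I the indicator of one inversion.
There are 12403 indicators.
For each fixed pair i < j, the values π(i) and π(j) are two distinct elements of {1, …, 158} in uniformly random order; by symmetry P[π(i) > π(j)] = 1/2.
By linearity: E[X] = 12403 · (1/2) = C(158, 2) · (1/2) = 12403/2 = 12403/2 ≈ 6201.5000.

E[X] = 12403/2 = 6201.5000.


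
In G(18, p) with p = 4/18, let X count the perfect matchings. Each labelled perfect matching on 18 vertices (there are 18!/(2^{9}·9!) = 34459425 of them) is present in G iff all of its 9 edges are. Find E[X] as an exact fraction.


K_18 has 18!/(2^{9}·9!) = 34459425 labelled perfect matchings.
For each such perfect matching H, let X_H = 1 if all 9 edges of H are present in G. Then P[X_H = 1] = p^{9} = (2/9)^{9} = 512/387420489.
By linearity: E[X] = Σ_H E[X_H] = 34459425 · p^{9} = 34459425 · 512/387420489 = 217817600/4782969.
Numerically: E[X] ≈ 45.5.

E[X] = 34459425 · (2/9)^{9} = 217817600/4782969 ≈ 45.5.


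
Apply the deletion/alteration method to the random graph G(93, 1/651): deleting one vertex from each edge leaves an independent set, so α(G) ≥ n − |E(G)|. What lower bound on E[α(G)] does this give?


E[|E(G)|] = C(93, 2)·p = 4278 · (1/651) = 46/7.
E[α(G)] ≥ n − E[|E(G)|] = 93 − 46/7 = 605/7.
Numerically: ≈ 86.429.
(This is only a lower bound; the true E[α(G)] may be larger.)

E[α(G)] ≥ 605/7 ≈ 86.429.


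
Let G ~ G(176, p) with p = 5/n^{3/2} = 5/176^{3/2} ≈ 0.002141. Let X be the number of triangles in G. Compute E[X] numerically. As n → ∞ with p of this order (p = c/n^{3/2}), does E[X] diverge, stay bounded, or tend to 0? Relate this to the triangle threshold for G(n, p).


Number of potential triangles: C(176, 3) = 893200.
Each occurs with probability p³ ≈ (0.002141)³ ≈ 9.819808e-09.
By linearity: E[X] = C(176, 3)·p³ ≈ 893200 · 9.819808e-09 ≈ 0.0088.
Since α = 3/2 > 1, p = c/n^{3/2} = o(1/n) is below the triangle threshold p ~ 1/n. Asymptotically E[X] ~ (c³/6)·n^{3(1−α)} = (5³/6)·n^{-1.5} → 0, so by Markov's inequality G has no triangles w.h.p.

E[X] ≈ 0.0088; in regime p = Θ(1/n^{3/2}) E[X] tends to 0 (below the triangle threshold p ~ 1/n).


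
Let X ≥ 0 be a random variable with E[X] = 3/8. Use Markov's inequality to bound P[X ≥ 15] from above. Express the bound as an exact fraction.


μ = E[X] = 3/8, a = 15.
Markov: P[X ≥ 15] ≤ μ/a = (3/8)/15 = 1/40.
Numerically: ≈ 0.02500.
(Since a = 15 > μ = 0.37500, the bound 1/40 is < 1 and informative.)

P[X ≥ 15] ≤ 1/40 ≈ 0.02500.


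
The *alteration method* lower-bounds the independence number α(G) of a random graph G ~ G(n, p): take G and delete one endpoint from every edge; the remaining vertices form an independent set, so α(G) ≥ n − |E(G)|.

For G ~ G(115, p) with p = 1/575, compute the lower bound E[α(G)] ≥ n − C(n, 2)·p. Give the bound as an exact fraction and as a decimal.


E[|E(G)|] = C(115, 2)·p = 6555 · (1/575) = 57/5.
E[α(G)] ≥ n − E[|E(G)|] = 115 − 57/5 = 518/5.
Numerically: ≈ 103.6000.
(This is only a lower bound; the true E[α(G)] may be larger.)

E[α(G)] ≥ 518/5 ≈ 103.6000.


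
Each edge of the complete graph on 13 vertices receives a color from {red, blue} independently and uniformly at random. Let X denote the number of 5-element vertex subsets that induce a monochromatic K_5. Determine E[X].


Let X = Σ_S X_S over the C(13, 5) = 1287 subsets S of size 5, where X_S = 1 if the K_5 on S is monochromatic.
For a fixed S, the K_5 on S has C(5, 2) = 10 edges. P[all 10 edges red] = (1/2)^10, and likewise for blue, so P[monochromatic] = 2·(1/2)^10 = 2^{1 − 10} = 1/512.
By linearity of expectation: E[X] = C(13, 5) · 2^{1 − 10} = 1287 · 1/512 = 1287/512.
Numerically: E[X] ≈ 2.514.

E[X] = C(13,5)·2^(1−C(5,2)) = 1287/512 ≈ 2.514.


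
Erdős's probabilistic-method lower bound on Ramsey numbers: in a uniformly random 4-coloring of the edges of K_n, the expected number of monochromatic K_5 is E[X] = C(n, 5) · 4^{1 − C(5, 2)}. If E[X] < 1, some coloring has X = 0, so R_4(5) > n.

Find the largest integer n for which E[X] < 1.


We need C(n, 5) · 4^{1 − 10} < 1, i.e. C(n, 5) < 4^{10 − 1} = 262144.
Check values of n near the boundary:
  n = 32: C(32, 5) = 201376; 201376 < 262144? YES
  n = 33: C(33, 5) = 237336; 237336 < 262144? YES
  n = 34: C(34, 5) = 278256; 278256 < 262144? NO
  n = 35: C(35, 5) = 324632; 324632 < 262144? NO
The largest n with C(n, 5) < 262144 is n = 33 (where E[X] = 29667/32768 ≈ 0.9054). Hence R_4(5) > 33, i.e. R_4(5) ≥ 34.

Largest n = 33; hence R_4(5) > 33.


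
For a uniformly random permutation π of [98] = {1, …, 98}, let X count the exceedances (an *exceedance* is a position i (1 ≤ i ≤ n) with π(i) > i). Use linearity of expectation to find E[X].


Write X = Σ_{i=1}^{98} X_i, where X_i = 1_{π(i) > i}.
For each fixed i, π(i) is uniform over {1, …, 98} (marginal of a uniform permutation), so P[π(i) > i] = (n − i)/n. Summing: Σ_{i=1}^{98} (n − i)/n = (0 + 1 + … + 97)/98 = 98(98 − 1)/(2·98) = (98 − 1)/2.
Hence E[X] = Σ_{i=1}^{98} (98 − i)/98 = 97/2 ≈ 48.50000.

E[X] = 97/2 = 48.50000.


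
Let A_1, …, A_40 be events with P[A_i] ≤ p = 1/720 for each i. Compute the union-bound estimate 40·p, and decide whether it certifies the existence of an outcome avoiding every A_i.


Union bound: P[∪_{i=1}^{40} A_i] ≤ Σ_i P[A_i] ≤ 40·p = 40·(1/720) = 1/18.
Numerically: 1/18 ≈ 0.0555556.
Is 1/18 < 1? YES.
Since P[∪ A_i] ≤ 1/18 < 1, the complement has P[∩ A_i^c] ≥ 1 − 1/18 = 17/18 > 0, so some outcome avoids every A_i.

40·p = 1/18 ≈ 0.0555556; existence CERTIFIED by the union bound.


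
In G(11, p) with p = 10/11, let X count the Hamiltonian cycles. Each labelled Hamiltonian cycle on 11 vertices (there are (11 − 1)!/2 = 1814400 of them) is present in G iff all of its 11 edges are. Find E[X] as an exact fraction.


K_11 has (11 − 1)!/2 = 1814400 labelled Hamiltonian cycles.
For each such Hamiltonian cycle H, let X_H = 1 if all 11 edges of H are present in G. Then P[X_H = 1] = p^{11} = (10/11)^{11} = 100000000000/285311670611.
By linearity: E[X] = Σ_H E[X_H] = 1814400 · p^{11} = 1814400 · 100000000000/285311670611 = 181440000000000000/285311670611.
Numerically: E[X] ≈ 6.36e+05.

E[X] = 1814400 · (10/11)^{11} = 181440000000000000/285311670611 ≈ 6.36e+05.


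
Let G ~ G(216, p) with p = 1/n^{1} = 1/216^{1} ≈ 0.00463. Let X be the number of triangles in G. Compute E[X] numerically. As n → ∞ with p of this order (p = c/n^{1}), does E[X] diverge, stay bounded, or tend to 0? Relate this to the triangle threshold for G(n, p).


Number of potential triangles: C(216, 3) = 1656360.
Each occurs with probability p³ ≈ (0.00463)³ ≈ 9.92290e-08.
By linearity: E[X] = C(216, 3)·p³ ≈ 1656360 · 9.92290e-08 ≈ 0.164.
Here α = 1, so p = 1/n is exactly at the triangle threshold p ~ 1/n. Asymptotically E[X] → c³/6 = 1³/6 = 1/6 ≈ 0.167, a bounded constant. In this regime the triangle count is asymptotically Poisson(c³/6).

E[X] ≈ 0.164; in regime p = Θ(1/n^{1}) E[X] stays bounded (at the triangle threshold p ~ 1/n).


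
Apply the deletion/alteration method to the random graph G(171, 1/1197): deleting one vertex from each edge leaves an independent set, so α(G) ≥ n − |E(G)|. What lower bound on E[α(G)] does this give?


E[|E(G)|] = C(171, 2)·p = 14535 · (1/1197) = 85/7.
E[α(G)] ≥ n − E[|E(G)|] = 171 − 85/7 = 1112/7.
Numerically: ≈ 158.857143.
(This is only a lower bound; the true E[α(G)] may be larger.)

E[α(G)] ≥ 1112/7 ≈ 158.857143.


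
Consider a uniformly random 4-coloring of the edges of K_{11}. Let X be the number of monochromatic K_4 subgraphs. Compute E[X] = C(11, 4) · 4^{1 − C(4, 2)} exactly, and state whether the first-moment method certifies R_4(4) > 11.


E[X] = C(11, 4) · 4^{1 − 6} = 330 · 4^{−5} = 330/1024.
As a reduced fraction: E[X] = 165/512 ≈ 0.322266.
Is E[X] < 1? YES.
Since E[X] < 1, there exists a 4-coloring of K_{11} with no monochromatic K_4; hence R_4(4) > 11.

E[X] = 165/512 ≈ 0.322266; E[X] < 1, so R_4(4) > 11.


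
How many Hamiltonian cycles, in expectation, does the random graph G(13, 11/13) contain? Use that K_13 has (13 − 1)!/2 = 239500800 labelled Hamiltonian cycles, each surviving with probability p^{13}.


K_13 has (13 − 1)!/2 = 239500800 labelled Hamiltonian cycles.
For each such Hamiltonian cycle H, let X_H = 1 if all 13 edges of H are present in G. Then P[X_H = 1] = p^{13} = (11/13)^{13} = 34522712143931/302875106592253.
Summing the indicators: E[X] = Σ_H E[X_H] = 239500800 · p^{13} = 239500800 · 34522712143931/302875106592253 = 8268217176641189644800/302875106592253.
Numerically: E[X] ≈ 2.73e+07.

E[X] = 239500800 · (11/13)^{13} = 8268217176641189644800/302875106592253 ≈ 2.73e+07.


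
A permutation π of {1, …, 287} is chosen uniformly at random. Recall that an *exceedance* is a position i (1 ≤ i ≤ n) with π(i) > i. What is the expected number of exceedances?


Write X = Σ_{i=1}^{287} X_i, where X_i = 1_{π(i) > i}.
For each fixed i, π(i) is uniform over {1, …, 287} (marginal of a uniform permutation), so P[π(i) > i] = (n − i)/n. Summing: Σ_{i=1}^{287} (n − i)/n = (0 + 1 + … + 286)/287 = 287(287 − 1)/(2·287) = (287 − 1)/2.
Hence E[X] = Σ_{i=1}^{287} (287 − i)/287 = 143 ≈ 143.00000.

E[X] = 143 = 143.00000.


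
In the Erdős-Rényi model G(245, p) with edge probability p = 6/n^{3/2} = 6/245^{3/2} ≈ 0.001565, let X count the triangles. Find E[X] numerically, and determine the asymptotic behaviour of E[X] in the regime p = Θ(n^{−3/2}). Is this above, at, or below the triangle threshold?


Number of potential triangles: C(245, 3) = 2421090.
Each occurs with probability p³ ≈ (0.001565)³ ≈ 3.830067e-09.
By linearity: E[X] = C(245, 3)·p³ ≈ 2421090 · 3.830067e-09 ≈ 0.0093.
Since α = 3/2 > 1, p = c/n^{3/2} = o(1/n) is below the triangle threshold p ~ 1/n. Asymptotically E[X] ~ (c³/6)·n^{3(1−α)} = (6³/6)·n^{-1.5} → 0, so by Markov's inequality G has no triangles w.h.p.

E[X] ≈ 0.0093; in regime p = Θ(1/n^{3/2}) E[X] tends to 0 (below the triangle threshold p ~ 1/n).


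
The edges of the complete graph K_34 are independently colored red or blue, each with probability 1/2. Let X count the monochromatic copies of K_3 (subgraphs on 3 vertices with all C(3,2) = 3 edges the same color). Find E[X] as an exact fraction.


Let X = Σ_S X_S over the C(34, 3) = 5984 subsets S of size 3, where X_S = 1 if the K_3 on S is monochromatic.
For a fixed S, the K_3 on S has C(3, 2) = 3 edges. P[all 3 edges red] = (1/2)^3, and likewise for blue, so P[monochromatic] = 2·(1/2)^3 = 2^{1 − 3} = 1/4.
By linearity of expectation: E[X] = C(34, 3) · 2^{1 − 3} = 5984 · 1/4 = 1496.
Numerically: E[X] ≈ 1496.00000.

E[X] = C(34,3)·2^(1−C(3,2)) = 1496 ≈ 1496.00000.


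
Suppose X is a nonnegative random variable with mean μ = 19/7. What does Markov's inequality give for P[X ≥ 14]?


μ = E[X] = 19/7, a = 14.
Markov: P[X ≥ 14] ≤ μ/a = (19/7)/14 = 19/98.
Numerically: ≈ 0.19388.
(Since a = 14 > μ = 2.71429, the bound 19/98 is < 1 and informative.)

P[X ≥ 14] ≤ 19/98 ≈ 0.19388.


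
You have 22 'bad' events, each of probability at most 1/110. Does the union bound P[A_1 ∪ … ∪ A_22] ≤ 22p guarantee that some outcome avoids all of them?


Union bound: P[∪_{i=1}^{22} A_i] ≤ Σ_i P[A_i] ≤ 22·p = 22·(1/110) = 1/5.
Numerically: 1/5 ≈ 0.200000.
Is 1/5 < 1? YES.
Since P[∪ A_i] ≤ 1/5 < 1, the complement has P[∩ A_i^c] ≥ 1 − 1/5 = 4/5 > 0, so some outcome avoids every A_i.

22·p = 1/5 ≈ 0.200000; existence CERTIFIED by the union bound.


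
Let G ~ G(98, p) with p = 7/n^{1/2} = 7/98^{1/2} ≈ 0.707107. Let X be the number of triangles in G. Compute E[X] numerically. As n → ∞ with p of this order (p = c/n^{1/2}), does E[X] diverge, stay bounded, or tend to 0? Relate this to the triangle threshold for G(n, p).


Number of potential triangles: C(98, 3) = 152096.
Each occurs with probability p³ ≈ (0.707107)³ ≈ 3.53553391e-01.
By linearity: E[X] = C(98, 3)·p³ ≈ 152096 · 3.53553391e-01 ≈ 53774.056496.
Since α = 1/2 < 1, p = c/n^{1/2} ≫ 1/n is above the triangle threshold p ~ 1/n. Asymptotically E[X] ~ (c³/6)·n^{3(1−α)} = (7³/6)·n^{1.5} → ∞; triangles are abundant w.h.p.

E[X] ≈ 53774.056496; in regime p = Θ(1/n^{1/2}) E[X] diverges (above the triangle threshold p ~ 1/n).


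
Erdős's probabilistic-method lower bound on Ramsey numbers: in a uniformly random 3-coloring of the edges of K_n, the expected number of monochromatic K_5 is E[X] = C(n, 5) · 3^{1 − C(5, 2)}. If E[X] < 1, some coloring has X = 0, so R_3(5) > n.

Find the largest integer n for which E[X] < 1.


We need C(n, 5) · 3^{1 − 10} < 1, i.e. C(n, 5) < 3^{10 − 1} = 19683.
Check values of n near the boundary:
  n = 19: C(19, 5) = 11628; 11628 < 19683? YES
  n = 20: C(20, 5) = 15504; 15504 < 19683? YES
  n = 21: C(21, 5) = 20349; 20349 < 19683? NO
  n = 22: C(22, 5) = 26334; 26334 < 19683? NO
The largest n with C(n, 5) < 19683 is n = 20 (where E[X] = 5168/6561 ≈ 0.78768). Hence R_3(5) > 20, i.e. R_3(5) ≥ 21.

Largest n = 20; hence R_3(5) > 20.
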